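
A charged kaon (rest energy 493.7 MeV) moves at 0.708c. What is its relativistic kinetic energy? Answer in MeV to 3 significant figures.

γ = 1/√(1 − 0.708²) = 1.4160
K = (γ − 1)m₀c² = (1.4160 − 1) × 493.7 MeV = 0.41600 × 493.7 MeV = 205 MeV

K ≈ 205 MeV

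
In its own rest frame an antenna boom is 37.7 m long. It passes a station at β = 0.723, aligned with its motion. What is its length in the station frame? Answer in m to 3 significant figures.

L ≈ 26.0 m

γ = 1/√(1 − 0.723²) = 1.4475
Length contraction: L = L₀/γ = 37.7/1.4475 = 26.0 m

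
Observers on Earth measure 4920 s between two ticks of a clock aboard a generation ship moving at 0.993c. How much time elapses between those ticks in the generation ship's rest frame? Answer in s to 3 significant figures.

τ₀ ≈ 581 s

γ = 1/√(1 − 0.993²) = 8.4664
Proper time: τ₀ = Δt/γ = 4920/8.4664 = 581 s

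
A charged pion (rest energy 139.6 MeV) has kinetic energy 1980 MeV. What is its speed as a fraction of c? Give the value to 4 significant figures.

β ≈ 0.9978

γ = 1 + K/(m₀c²) = 1 + 1980/139.6 = 15.1834
β = √(1 − 1/γ²) = 0.9978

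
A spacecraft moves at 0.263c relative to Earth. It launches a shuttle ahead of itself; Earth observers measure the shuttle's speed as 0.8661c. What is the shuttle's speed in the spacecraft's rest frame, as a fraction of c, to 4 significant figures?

Inverse velocity addition: u' = (u − v)/(1 − uv/c²)
= (0.8661 − 0.263)/(1 − 0.8661×0.263) = 0.6031/0.772216 = 0.7810

u' ≈ 0.7810c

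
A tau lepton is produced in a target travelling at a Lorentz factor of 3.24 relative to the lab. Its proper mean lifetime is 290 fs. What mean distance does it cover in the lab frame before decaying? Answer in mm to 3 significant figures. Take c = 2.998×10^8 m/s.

d ≈ 0.268 mm

β = √(1 − 1/γ²) = √(1 − 1/3.24²) = 0.95118
Dilated lifetime: Δt = γτ₀ = 3.24 × 290 fs = 939.60 fs
d = vΔt = 0.95118c × 939.60 fs = 2.8516×10^8 m/s × 9.3960×10^-13 s = 0.268 mm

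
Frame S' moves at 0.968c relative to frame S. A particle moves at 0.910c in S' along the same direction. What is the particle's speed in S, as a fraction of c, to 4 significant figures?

Relativistic velocity addition: u = (u' + v)/(1 + u'v/c²)
= (0.910 + 0.968)/(1 + 0.910×0.968) = 1.878/1.88088 = 0.9985

u ≈ 0.9985c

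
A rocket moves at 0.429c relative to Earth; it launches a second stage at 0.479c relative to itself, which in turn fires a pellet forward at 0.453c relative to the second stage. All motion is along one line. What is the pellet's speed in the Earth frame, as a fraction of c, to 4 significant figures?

u ≈ 0.8994c

Compose boost 2: (0.479 + 0.429)/(1 + 0.479×0.429) = 0.9080/1.20549 = 0.753220
Compose boost 3: (0.453 + 0.753220)/(1 + 0.453×0.753220) = 1.20622/1.34121 = 0.8994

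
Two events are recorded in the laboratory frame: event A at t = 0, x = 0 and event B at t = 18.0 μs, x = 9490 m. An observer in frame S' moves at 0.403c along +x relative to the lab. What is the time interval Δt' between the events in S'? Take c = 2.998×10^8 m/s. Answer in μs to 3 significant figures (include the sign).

γ = 1/√(1 − 0.403²) = 1.0927
Δt' = γ(Δt − vΔx/c²) = 1.0927 × (18.0 μs − 0.403×9490 m / (2.998×10^8 m/s))
= 1.0927 × (5.2433 μs) = 5.73 μs

Δt' ≈ 5.73 μs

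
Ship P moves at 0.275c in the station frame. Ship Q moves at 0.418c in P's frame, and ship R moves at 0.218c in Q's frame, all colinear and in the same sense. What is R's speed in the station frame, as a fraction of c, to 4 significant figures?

u ≈ 0.7394c

Compose boost 2: (0.418 + 0.275)/(1 + 0.418×0.275) = 0.6930/1.11495 = 0.621553
Compose boost 3: (0.218 + 0.621553)/(1 + 0.218×0.621553) = 0.839553/1.13550 = 0.7394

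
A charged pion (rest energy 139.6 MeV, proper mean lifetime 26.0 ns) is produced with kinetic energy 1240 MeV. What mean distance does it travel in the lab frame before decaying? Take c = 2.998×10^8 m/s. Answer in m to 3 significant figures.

γ = 1 + K/(m₀c²) = 1 + 1240/139.6 = 9.8825
β = √(1 − 1/γ²) = 0.99487
Dilated lifetime: γτ₀ = 9.8825 × 26.0 ns = 256.95 ns
d = βc·γτ₀ = 0.99487 × (2.998×10^8 m/s) × 2.5695×10^-7 s = 76.6 m

d ≈ 76.6 m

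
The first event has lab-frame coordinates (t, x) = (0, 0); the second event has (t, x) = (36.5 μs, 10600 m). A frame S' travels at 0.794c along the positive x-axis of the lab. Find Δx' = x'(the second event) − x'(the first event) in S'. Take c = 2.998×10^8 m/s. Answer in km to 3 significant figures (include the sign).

Δx' ≈ 3.14 km

γ = 1/√(1 − 0.794²) = 1.6450
Δx' = γ(Δx − vΔt) = 1.6450 × (10600 m − 0.794×(2.998×10^8 m/s)×36.5×10^-6 s)
= 1.6450 × (1911.5 m) = 3.14 km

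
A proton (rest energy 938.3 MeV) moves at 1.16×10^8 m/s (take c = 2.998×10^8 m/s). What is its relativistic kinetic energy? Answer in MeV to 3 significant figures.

β = v/c = 1.16×10^8 / 2.998×10^8 = 0.38692
γ = 1/√(1 − 0.38692²) = 1.0845
K = (γ − 1)m₀c² = (1.0845 − 1) × 938.3 MeV = 0.084468 × 938.3 MeV = 79.3 MeV

K ≈ 79.3 MeV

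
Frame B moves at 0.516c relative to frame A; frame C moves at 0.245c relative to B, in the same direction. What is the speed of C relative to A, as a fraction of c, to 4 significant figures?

u ≈ 0.6756c

Compose boost 2: (0.245 + 0.516)/(1 + 0.245×0.516) = 0.7610/1.12642 = 0.6756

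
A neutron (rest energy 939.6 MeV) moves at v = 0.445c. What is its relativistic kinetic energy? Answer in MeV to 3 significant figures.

γ = 1/√(1 − 0.445²) = 1.1167
K = (γ − 1)m₀c² = (1.1167 − 1) × 939.6 MeV = 0.11666 × 939.6 MeV = 110 MeV

K ≈ 110 MeV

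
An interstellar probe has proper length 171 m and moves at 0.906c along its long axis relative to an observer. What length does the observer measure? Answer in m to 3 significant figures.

γ = 1/√(1 − 0.906²) = 2.3625
Length contraction: L = L₀/γ = 171/2.3625 = 72.4 m

L ≈ 72.4 m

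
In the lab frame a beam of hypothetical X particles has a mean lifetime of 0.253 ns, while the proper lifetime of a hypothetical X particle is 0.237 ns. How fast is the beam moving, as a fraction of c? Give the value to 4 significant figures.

β ≈ 0.3500

γ = Δt/τ₀ = 0.253/0.237 = 1.06751
β = √(1 − 1/γ²) = √(1 − 1/1.06751²) = 0.3500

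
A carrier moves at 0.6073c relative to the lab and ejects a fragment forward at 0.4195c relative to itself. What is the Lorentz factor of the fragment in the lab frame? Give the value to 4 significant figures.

u_lab = (0.4195 + 0.6073)/(1 + 0.4195×0.6073) = 1.0268/1.254762 = 0.8183223
γ = 1/√(1 − 0.8183223²) = 1.740

γ ≈ 1.740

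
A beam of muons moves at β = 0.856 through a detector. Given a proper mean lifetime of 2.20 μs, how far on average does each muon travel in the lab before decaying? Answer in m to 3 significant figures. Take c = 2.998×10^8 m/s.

γ = 1/√(1 − 0.856²) = 1.9343
Dilated lifetime: Δt = γτ₀ = 1.9343 × 2.20 μs = 4.2555 μs
d = vΔt = 0.856c × 4.2555 μs = 2.5663×10^8 m/s × 4.2555×10^-6 s = 1090 m

d ≈ 1090 m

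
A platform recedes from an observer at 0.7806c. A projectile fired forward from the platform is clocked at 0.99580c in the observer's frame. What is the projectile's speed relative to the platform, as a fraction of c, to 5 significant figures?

Inverse velocity addition: u' = (u − v)/(1 − uv/c²)
= (0.99580 − 0.7806)/(1 − 0.99580×0.7806) = 0.21520/0.2226785 = 0.96642

u' ≈ 0.96642c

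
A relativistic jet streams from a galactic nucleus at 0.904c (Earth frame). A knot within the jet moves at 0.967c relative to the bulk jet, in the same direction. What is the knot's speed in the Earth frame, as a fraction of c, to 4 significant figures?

Relativistic velocity addition: u = (u' + v)/(1 + u'v/c²)
= (0.967 + 0.904)/(1 + 0.967×0.904) = 1.871/1.87417 = 0.9983

u ≈ 0.9983c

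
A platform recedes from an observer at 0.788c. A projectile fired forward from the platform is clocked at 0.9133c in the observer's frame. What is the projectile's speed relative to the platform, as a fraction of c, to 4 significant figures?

u' ≈ 0.4470c

Inverse velocity addition: u' = (u − v)/(1 − uv/c²)
= (0.9133 − 0.788)/(1 − 0.9133×0.788) = 0.1253/0.280320 = 0.4470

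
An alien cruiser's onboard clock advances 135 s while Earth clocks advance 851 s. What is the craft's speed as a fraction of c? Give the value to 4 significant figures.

γ = Δt/τ₀ = 851/135 = 6.30370
β = √(1 − 1/γ²) = √(1 − 1/6.30370²) = 0.9873

β ≈ 0.9873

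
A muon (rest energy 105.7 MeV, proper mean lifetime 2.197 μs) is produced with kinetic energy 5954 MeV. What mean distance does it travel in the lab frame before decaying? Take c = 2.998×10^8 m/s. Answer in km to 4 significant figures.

γ = 1 + K/(m₀c²) = 1 + 5954/105.7 = 57.3292
β = √(1 − 1/γ²) = 0.999848
Dilated lifetime: γτ₀ = 57.3292 × 2.197 μs = 125.952 μs
d = βc·γτ₀ = 0.999848 × (2.998×10^8 m/s) × 0.000125952 s = 37.75 km

d ≈ 37.75 km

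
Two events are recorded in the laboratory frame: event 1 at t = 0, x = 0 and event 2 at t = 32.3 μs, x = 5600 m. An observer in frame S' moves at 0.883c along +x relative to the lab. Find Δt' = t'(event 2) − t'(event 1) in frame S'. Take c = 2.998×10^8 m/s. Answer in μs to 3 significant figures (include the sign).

γ = 1/√(1 − 0.883²) = 2.1305
Δt' = γ(Δt − vΔx/c²) = 2.1305 × (32.3 μs − 0.883×5600 m / (2.998×10^8 m/s))
= 2.1305 × (15.806 μs) = 33.7 μs

Δt' ≈ 33.7 μs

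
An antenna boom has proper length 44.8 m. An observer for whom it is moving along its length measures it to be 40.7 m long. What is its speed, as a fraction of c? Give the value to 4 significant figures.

γ = L₀/L = 44.8/40.7 = 1.10074
β = √(1 − 1/γ²) = 0.4179

β ≈ 0.4179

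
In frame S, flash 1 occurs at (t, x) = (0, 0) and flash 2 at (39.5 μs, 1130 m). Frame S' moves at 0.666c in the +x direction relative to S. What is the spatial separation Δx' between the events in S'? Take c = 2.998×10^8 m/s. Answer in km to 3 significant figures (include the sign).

γ = 1/√(1 − 0.666²) = 1.3406
Δx' = γ(Δx − vΔt) = 1.3406 × (1130 m − 0.666×(2.998×10^8 m/s)×39.5×10^-6 s)
= 1.3406 × (-6756.8 m) = -9.06 km

Δx' ≈ -9.06 km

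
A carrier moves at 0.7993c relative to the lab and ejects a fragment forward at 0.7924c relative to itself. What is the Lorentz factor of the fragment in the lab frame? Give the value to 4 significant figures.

u_lab = (0.7924 + 0.7993)/(1 + 0.7924×0.7993) = 1.5917/1.633365 = 0.9744911
γ = 1/√(1 − 0.9744911²) = 4.456

γ ≈ 4.456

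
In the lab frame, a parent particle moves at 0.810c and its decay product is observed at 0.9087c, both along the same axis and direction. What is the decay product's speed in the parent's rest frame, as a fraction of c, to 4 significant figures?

u' ≈ 0.3739c

Inverse velocity addition: u' = (u − v)/(1 − uv/c²)
= (0.9087 − 0.810)/(1 − 0.9087×0.810) = 0.09870/0.263953 = 0.3739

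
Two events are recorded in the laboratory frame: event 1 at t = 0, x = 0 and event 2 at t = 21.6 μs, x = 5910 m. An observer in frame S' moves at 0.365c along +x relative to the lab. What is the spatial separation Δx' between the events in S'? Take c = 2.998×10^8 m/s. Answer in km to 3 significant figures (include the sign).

γ = 1/√(1 − 0.365²) = 1.0741
Δx' = γ(Δx − vΔt) = 1.0741 × (5910 m − 0.365×(2.998×10^8 m/s)×21.6×10^-6 s)
= 1.0741 × (3546.4 m) = 3.81 km

Δx' ≈ 3.81 km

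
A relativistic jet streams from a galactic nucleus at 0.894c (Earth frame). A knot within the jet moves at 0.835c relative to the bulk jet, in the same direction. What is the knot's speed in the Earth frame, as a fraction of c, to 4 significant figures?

u ≈ 0.9900c

Relativistic velocity addition: u = (u' + v)/(1 + u'v/c²)
= (0.835 + 0.894)/(1 + 0.835×0.894) = 1.729/1.74649 = 0.9900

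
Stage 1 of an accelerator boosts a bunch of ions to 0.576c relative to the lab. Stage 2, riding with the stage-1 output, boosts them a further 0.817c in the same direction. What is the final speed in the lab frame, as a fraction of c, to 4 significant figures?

Compose boost 2: (0.817 + 0.576)/(1 + 0.817×0.576) = 1.393/1.47059 = 0.9472

u ≈ 0.9472c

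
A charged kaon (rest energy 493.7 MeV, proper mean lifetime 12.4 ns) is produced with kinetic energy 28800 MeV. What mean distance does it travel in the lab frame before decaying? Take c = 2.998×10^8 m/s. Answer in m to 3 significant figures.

d ≈ 221 m

γ = 1 + K/(m₀c²) = 1 + 28800/493.7 = 59.335
β = √(1 − 1/γ²) = 0.99986
Dilated lifetime: γτ₀ = 59.335 × 12.4 ns = 735.75 ns
d = βc·γτ₀ = 0.99986 × (2.998×10^8 m/s) × 7.3575×10^-7 s = 221 m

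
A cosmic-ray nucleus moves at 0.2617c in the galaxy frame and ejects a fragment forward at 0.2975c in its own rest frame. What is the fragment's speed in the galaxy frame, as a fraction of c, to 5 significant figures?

Compose boost 2: (0.2975 + 0.2617)/(1 + 0.2975×0.2617) = 0.55920/1.077856 = 0.51881

u ≈ 0.51881c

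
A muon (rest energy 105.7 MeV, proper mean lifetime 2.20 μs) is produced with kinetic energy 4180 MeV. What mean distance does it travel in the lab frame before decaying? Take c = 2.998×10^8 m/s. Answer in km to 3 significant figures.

d ≈ 26.7 km

γ = 1 + K/(m₀c²) = 1 + 4180/105.7 = 40.546
β = √(1 − 1/γ²) = 0.99970
Dilated lifetime: γτ₀ = 40.546 × 2.20 μs = 89.201 μs
d = βc·γτ₀ = 0.99970 × (2.998×10^8 m/s) × 8.9201×10^-5 s = 26.7 km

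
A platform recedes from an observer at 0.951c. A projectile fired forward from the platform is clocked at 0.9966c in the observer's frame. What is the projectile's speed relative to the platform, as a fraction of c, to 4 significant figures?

Inverse velocity addition: u' = (u − v)/(1 − uv/c²)
= (0.9966 − 0.951)/(1 − 0.9966×0.951) = 0.04560/0.0522334 = 0.8730

u' ≈ 0.8730c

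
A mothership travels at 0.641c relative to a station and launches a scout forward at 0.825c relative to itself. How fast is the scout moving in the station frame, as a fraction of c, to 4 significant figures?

Compose boost 2: (0.825 + 0.641)/(1 + 0.825×0.641) = 1.466/1.52882 = 0.9589

u ≈ 0.9589c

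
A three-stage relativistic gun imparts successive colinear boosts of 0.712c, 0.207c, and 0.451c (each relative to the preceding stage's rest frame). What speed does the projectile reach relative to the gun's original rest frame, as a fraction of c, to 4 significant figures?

u ≈ 0.9197c

Compose boost 2: (0.207 + 0.712)/(1 + 0.207×0.712) = 0.9190/1.14738 = 0.800952
Compose boost 3: (0.451 + 0.800952)/(1 + 0.451×0.800952) = 1.25195/1.36123 = 0.9197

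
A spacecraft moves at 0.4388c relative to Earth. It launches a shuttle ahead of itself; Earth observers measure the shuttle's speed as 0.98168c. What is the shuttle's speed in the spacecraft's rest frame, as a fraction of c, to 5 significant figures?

Inverse velocity addition: u' = (u − v)/(1 − uv/c²)
= (0.98168 − 0.4388)/(1 − 0.98168×0.4388) = 0.54288/0.5692388 = 0.95369

u' ≈ 0.95369c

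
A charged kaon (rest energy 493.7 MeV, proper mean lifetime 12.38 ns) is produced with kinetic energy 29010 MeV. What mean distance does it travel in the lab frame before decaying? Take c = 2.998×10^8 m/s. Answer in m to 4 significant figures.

d ≈ 221.8 m

γ = 1 + K/(m₀c²) = 1 + 29010/493.7 = 59.7604
β = √(1 − 1/γ²) = 0.999860
Dilated lifetime: γτ₀ = 59.7604 × 12.38 ns = 739.834 ns
d = βc·γτ₀ = 0.999860 × (2.998×10^8 m/s) × 7.39834×10^-7 s = 221.8 m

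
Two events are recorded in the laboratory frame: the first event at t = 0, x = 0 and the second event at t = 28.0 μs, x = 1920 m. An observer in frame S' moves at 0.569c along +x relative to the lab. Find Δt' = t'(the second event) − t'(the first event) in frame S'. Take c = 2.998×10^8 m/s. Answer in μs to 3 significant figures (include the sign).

Δt' ≈ 29.6 μs

γ = 1/√(1 − 0.569²) = 1.2160
Δt' = γ(Δt − vΔx/c²) = 1.2160 × (28.0 μs − 0.569×1920 m / (2.998×10^8 m/s))
= 1.2160 × (24.356 μs) = 29.6 μs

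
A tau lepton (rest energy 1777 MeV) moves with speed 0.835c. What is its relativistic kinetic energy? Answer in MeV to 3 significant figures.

γ = 1/√(1 − 0.835²) = 1.8174
K = (γ − 1)m₀c² = (1.8174 − 1) × 1777 MeV = 0.81736 × 1777 MeV = 1450 MeV

K ≈ 1450 MeV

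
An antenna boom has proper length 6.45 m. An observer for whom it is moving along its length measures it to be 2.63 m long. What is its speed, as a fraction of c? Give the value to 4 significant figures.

β ≈ 0.9131

γ = L₀/L = 6.45/2.63 = 2.45247
β = √(1 − 1/γ²) = 0.9131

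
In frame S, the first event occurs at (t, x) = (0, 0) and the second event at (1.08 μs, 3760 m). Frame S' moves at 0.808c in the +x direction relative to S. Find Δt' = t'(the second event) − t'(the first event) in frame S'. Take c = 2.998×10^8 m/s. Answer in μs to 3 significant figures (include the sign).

Δt' ≈ -15.4 μs

γ = 1/√(1 − 0.808²) = 1.6973
Δt' = γ(Δt − vΔx/c²) = 1.6973 × (1.08 μs − 0.808×3760 m / (2.998×10^8 m/s))
= 1.6973 × (-9.0537 μs) = -15.4 μs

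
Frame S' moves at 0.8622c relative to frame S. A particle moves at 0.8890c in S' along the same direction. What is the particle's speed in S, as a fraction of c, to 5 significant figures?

Relativistic velocity addition: u = (u' + v)/(1 + u'v/c²)
= (0.8890 + 0.8622)/(1 + 0.8890×0.8622) = 1.7512/1.766496 = 0.99134

u ≈ 0.99134c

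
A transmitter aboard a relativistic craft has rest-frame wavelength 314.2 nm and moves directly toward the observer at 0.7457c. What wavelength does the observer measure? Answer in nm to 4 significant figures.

Relativistic Doppler: λ_obs = λ_src √((1−β)/(1+β))
= 314.2 × √(0.254300/1.74570) = 314.2 × 0.381670 = 119.9 nm

λ_obs ≈ 119.9 nm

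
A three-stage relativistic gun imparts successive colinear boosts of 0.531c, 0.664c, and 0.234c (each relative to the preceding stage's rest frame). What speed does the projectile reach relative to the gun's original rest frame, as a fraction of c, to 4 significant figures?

Compose boost 2: (0.664 + 0.531)/(1 + 0.664×0.531) = 1.195/1.35258 = 0.883494
Compose boost 3: (0.234 + 0.883494)/(1 + 0.234×0.883494) = 1.11749/1.20674 = 0.9260

u ≈ 0.9260c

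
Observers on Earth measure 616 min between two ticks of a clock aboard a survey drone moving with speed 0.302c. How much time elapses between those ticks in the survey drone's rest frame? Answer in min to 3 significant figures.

τ₀ ≈ 587 min

γ = 1/√(1 − 0.302²) = 1.0490
Proper time: τ₀ = Δt/γ = 616/1.0490 = 587 min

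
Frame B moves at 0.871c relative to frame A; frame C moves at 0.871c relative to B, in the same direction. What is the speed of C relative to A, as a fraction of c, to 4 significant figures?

Compose boost 2: (0.871 + 0.871)/(1 + 0.871×0.871) = 1.742/1.75864 = 0.9905

u ≈ 0.9905c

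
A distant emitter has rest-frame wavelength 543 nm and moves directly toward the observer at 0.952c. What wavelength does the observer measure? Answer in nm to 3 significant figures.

Relativistic Doppler: λ_obs = λ_src √((1−β)/(1+β))
= 543 × √(0.048000/1.9520) = 543 × 0.15681 = 85.1 nm

λ_obs ≈ 85.1 nm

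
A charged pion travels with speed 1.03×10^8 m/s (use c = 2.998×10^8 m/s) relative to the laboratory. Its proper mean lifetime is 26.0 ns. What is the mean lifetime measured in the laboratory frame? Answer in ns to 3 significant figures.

β = v/c = 1.03×10^8 / 2.998×10^8 = 0.34356
γ = 1/√(1 − 0.34356²) = 1.0648
Time dilation: Δt = γτ₀ = 1.0648 × 26.0 ns = 27.7 ns

Δt ≈ 27.7 ns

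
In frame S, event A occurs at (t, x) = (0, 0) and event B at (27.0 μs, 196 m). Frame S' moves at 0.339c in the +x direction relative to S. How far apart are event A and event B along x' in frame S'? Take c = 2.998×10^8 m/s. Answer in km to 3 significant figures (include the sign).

γ = 1/√(1 − 0.339²) = 1.0629
Δx' = γ(Δx − vΔt) = 1.0629 × (196 m − 0.339×(2.998×10^8 m/s)×27.0×10^-6 s)
= 1.0629 × (-2548.1 m) = -2.71 km

Δx' ≈ -2.71 km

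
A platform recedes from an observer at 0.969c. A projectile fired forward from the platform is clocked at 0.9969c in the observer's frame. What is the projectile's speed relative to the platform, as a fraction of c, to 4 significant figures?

Inverse velocity addition: u' = (u − v)/(1 − uv/c²)
= (0.9969 − 0.969)/(1 − 0.9969×0.969) = 0.02790/0.0340039 = 0.8205

u' ≈ 0.8205c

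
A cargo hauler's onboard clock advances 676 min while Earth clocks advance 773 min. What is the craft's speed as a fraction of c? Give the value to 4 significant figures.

γ = Δt/τ₀ = 773/676 = 1.14349
β = √(1 − 1/γ²) = √(1 − 1/1.14349²) = 0.4850

β ≈ 0.4850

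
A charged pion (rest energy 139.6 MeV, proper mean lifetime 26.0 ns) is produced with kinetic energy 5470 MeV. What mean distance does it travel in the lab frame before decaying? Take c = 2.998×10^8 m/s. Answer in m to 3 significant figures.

γ = 1 + K/(m₀c²) = 1 + 5470/139.6 = 40.183
β = √(1 − 1/γ²) = 0.99969
Dilated lifetime: γτ₀ = 40.183 × 26.0 ns = 1044.8 ns
d = βc·γτ₀ = 0.99969 × (2.998×10^8 m/s) × 1.0448×10^-6 s = 313 m

d ≈ 313 m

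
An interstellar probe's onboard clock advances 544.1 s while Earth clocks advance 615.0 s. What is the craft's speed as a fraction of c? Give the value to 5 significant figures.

γ = Δt/τ₀ = 615.0/544.1 = 1.130307
β = √(1 − 1/γ²) = √(1 − 1/1.130307²) = 0.46613

β ≈ 0.46613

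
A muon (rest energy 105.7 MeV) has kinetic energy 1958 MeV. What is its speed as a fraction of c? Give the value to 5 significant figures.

β ≈ 0.99869

γ = 1 + K/(m₀c²) = 1 + 1958/105.7 = 19.52412
β = √(1 − 1/γ²) = 0.99869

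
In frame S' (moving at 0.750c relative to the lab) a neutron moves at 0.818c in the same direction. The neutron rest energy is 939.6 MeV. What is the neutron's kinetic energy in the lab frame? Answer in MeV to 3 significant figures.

K ≈ 3050 MeV

u_lab = (0.818 + 0.750)/(1 + 0.818×0.750) = 0.971800
γ = 1/√(1 − 0.971800²) = 4.2408
K = (γ − 1)m₀c² = (4.2408 − 1) × 939.6 = 3.2408 × 939.6 = 3050 MeV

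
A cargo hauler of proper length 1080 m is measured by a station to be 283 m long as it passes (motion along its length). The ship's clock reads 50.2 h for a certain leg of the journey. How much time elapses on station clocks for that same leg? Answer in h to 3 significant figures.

Δt ≈ 192 h

Length contraction ⇒ γ = L₀/L = 1080/283 = 3.8163
Time dilation: Δt = γτ₀ = 3.8163 × 50.2 h = 192 h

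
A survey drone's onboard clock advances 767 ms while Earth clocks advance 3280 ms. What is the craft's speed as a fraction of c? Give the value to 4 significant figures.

β ≈ 0.9723

γ = Δt/τ₀ = 3280/767 = 4.27640
β = √(1 − 1/γ²) = √(1 − 1/4.27640²) = 0.9723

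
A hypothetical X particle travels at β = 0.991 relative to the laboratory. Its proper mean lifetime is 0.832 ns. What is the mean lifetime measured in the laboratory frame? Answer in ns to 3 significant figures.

Δt ≈ 6.22 ns

γ = 1/√(1 − 0.991²) = 7.4704
Time dilation: Δt = γτ₀ = 7.4704 × 0.832 ns = 6.22 ns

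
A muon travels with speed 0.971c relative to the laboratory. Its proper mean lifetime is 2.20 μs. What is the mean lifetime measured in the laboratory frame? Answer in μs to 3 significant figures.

Δt ≈ 9.20 μs

γ = 1/√(1 − 0.971²) = 4.1827
Time dilation: Δt = γτ₀ = 4.1827 × 2.20 μs = 9.20 μs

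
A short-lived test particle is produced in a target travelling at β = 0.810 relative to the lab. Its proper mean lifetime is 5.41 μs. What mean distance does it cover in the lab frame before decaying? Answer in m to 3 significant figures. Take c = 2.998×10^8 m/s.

d ≈ 2240 m

γ = 1/√(1 − 0.810²) = 1.7052
Dilated lifetime: Δt = γτ₀ = 1.7052 × 5.41 μs = 9.2253 μs
d = vΔt = 0.810c × 9.2253 μs = 2.4284×10^8 m/s × 9.2253×10^-6 s = 2240 m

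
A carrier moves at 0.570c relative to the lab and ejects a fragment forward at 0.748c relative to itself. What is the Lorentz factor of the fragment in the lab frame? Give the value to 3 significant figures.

γ ≈ 2.62

u_lab = (0.748 + 0.570)/(1 + 0.748×0.570) = 1.318/1.42636 = 0.924030
γ = 1/√(1 − 0.924030²) = 2.62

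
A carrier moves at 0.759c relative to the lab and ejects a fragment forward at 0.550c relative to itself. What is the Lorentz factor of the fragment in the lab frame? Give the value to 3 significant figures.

γ ≈ 2.61

u_lab = (0.550 + 0.759)/(1 + 0.550×0.759) = 1.309/1.41745 = 0.923489
γ = 1/√(1 − 0.923489²) = 2.61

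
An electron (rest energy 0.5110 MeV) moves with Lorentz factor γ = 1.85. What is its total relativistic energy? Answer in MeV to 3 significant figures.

γ = 1.85 (given)
E = γm₀c² = 1.85 × 0.5110 MeV = 0.945 MeV

E ≈ 0.945 MeV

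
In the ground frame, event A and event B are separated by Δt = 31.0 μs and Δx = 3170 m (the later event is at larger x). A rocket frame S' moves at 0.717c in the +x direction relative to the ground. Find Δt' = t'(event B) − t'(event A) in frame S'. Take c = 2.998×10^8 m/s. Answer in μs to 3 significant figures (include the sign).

γ = 1/√(1 − 0.717²) = 1.4346
Δt' = γ(Δt − vΔx/c²) = 1.4346 × (31.0 μs − 0.717×3170 m / (2.998×10^8 m/s))
= 1.4346 × (23.419 μs) = 33.6 μs

Δt' ≈ 33.6 μs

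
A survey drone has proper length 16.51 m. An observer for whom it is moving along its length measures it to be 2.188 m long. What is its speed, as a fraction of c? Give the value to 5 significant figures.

γ = L₀/L = 16.51/2.188 = 7.545704
β = √(1 − 1/γ²) = 0.99118

β ≈ 0.99118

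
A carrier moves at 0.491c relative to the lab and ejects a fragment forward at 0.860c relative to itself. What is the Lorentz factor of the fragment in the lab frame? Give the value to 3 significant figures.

γ ≈ 3.20

u_lab = (0.860 + 0.491)/(1 + 0.860×0.491) = 1.351/1.42226 = 0.949897
γ = 1/√(1 − 0.949897²) = 3.20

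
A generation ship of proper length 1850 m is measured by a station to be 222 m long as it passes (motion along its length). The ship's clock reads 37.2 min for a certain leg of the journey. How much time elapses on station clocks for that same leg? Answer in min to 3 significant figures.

Δt ≈ 310 min

Length contraction ⇒ γ = L₀/L = 1850/222 = 8.3333
Time dilation: Δt = γτ₀ = 8.3333 × 37.2 min = 310 min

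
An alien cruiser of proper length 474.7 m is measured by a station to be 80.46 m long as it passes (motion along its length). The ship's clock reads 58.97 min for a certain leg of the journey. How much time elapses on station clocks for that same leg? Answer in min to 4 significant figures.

Length contraction ⇒ γ = L₀/L = 474.7/80.46 = 5.89983
Time dilation: Δt = γτ₀ = 5.89983 × 58.97 min = 347.9 min

Δt ≈ 347.9 min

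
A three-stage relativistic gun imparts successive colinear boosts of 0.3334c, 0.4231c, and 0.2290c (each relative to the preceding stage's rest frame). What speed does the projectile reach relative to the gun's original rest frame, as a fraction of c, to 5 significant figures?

Compose boost 2: (0.4231 + 0.3334)/(1 + 0.4231×0.3334) = 0.75650/1.141062 = 0.6629791
Compose boost 3: (0.2290 + 0.6629791)/(1 + 0.2290×0.6629791) = 0.8919791/1.151822 = 0.77441

u ≈ 0.77441c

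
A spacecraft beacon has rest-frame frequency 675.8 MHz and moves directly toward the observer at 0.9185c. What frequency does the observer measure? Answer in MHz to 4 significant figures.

f_obs ≈ 3279 MHz

Relativistic Doppler: f_obs = f_src √((1+β)/(1−β))
= 675.8 × √(1.91850/0.0815000) = 675.8 × 4.85179 = 3279 MHz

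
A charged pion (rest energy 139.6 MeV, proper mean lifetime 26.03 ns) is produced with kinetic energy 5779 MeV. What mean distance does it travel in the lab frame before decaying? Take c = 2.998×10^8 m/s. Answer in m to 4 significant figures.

γ = 1 + K/(m₀c²) = 1 + 5779/139.6 = 42.3968
β = √(1 − 1/γ²) = 0.999722
Dilated lifetime: γτ₀ = 42.3968 × 26.03 ns = 1103.59 ns
d = βc·γτ₀ = 0.999722 × (2.998×10^8 m/s) × 1.10359×10^-6 s = 330.8 m

d ≈ 330.8 m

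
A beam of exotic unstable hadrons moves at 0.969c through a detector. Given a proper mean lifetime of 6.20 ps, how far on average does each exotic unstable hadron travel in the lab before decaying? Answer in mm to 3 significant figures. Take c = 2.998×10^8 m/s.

γ = 1/√(1 − 0.969²) = 4.0476
Dilated lifetime: Δt = γτ₀ = 4.0476 × 6.20 ps = 25.095 ps
d = vΔt = 0.969c × 25.095 ps = 2.9051×10^8 m/s × 2.5095×10^-11 s = 7.29 mm

d ≈ 7.29 mm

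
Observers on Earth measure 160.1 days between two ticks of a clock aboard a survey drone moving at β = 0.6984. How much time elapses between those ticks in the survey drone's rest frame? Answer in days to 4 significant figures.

τ₀ ≈ 114.6 days

γ = 1/√(1 − 0.6984²) = 1.39722
Proper time: τ₀ = Δt/γ = 160.1/1.39722 = 114.6 days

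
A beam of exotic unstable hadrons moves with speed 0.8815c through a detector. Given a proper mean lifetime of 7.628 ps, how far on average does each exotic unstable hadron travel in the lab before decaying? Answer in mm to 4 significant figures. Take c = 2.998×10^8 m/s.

d ≈ 4.269 mm

γ = 1/√(1 − 0.8815²) = 2.11782
Dilated lifetime: Δt = γτ₀ = 2.11782 × 7.628 ps = 16.1547 ps
d = vΔt = 0.8815c × 16.1547 ps = 2.64274×10^8 m/s × 1.61547×10^-11 s = 4.269 mm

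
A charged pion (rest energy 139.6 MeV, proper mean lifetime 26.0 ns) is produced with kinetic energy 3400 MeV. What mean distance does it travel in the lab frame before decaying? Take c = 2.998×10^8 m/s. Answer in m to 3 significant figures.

d ≈ 197 m

γ = 1 + K/(m₀c²) = 1 + 3400/139.6 = 25.355
β = √(1 − 1/γ²) = 0.99922
Dilated lifetime: γτ₀ = 25.355 × 26.0 ns = 659.24 ns
d = βc·γτ₀ = 0.99922 × (2.998×10^8 m/s) × 6.5924×10^-7 s = 197 m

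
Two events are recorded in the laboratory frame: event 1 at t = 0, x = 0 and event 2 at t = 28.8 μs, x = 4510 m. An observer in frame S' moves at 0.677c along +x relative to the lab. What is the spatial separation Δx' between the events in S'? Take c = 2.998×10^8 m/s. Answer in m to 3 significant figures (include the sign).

γ = 1/√(1 − 0.677²) = 1.3587
Δx' = γ(Δx − vΔt) = 1.3587 × (4510 m − 0.677×(2.998×10^8 m/s)×28.8×10^-6 s)
= 1.3587 × (-1335.4 m) = -1810 m

Δx' ≈ -1810 m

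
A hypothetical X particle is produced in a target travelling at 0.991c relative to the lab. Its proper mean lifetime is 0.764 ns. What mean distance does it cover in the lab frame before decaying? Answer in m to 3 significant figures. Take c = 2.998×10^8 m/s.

γ = 1/√(1 − 0.991²) = 7.4704
Dilated lifetime: Δt = γτ₀ = 7.4704 × 0.764 ns = 5.7074 ns
d = vΔt = 0.991c × 5.7074 ns = 2.9710×10^8 m/s × 5.7074×10^-9 s = 1.70 m

d ≈ 1.70 m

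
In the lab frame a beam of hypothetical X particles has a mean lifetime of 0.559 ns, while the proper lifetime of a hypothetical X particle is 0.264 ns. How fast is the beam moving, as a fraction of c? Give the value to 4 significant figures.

β ≈ 0.8815

γ = Δt/τ₀ = 0.559/0.264 = 2.11742
β = √(1 − 1/γ²) = √(1 − 1/2.11742²) = 0.8815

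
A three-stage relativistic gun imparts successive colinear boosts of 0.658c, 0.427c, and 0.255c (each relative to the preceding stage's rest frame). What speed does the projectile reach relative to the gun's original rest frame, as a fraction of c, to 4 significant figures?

u ≈ 0.9063c

Compose boost 2: (0.427 + 0.658)/(1 + 0.427×0.658) = 1.085/1.28097 = 0.847017
Compose boost 3: (0.255 + 0.847017)/(1 + 0.255×0.847017) = 1.10202/1.21599 = 0.9063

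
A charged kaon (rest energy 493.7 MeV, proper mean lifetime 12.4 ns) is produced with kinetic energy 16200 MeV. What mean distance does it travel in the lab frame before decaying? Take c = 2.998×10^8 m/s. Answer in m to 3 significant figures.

γ = 1 + K/(m₀c²) = 1 + 16200/493.7 = 33.813
β = √(1 − 1/γ²) = 0.99956
Dilated lifetime: γτ₀ = 33.813 × 12.4 ns = 419.29 ns
d = βc·γτ₀ = 0.99956 × (2.998×10^8 m/s) × 4.1929×10^-7 s = 126 m

d ≈ 126 m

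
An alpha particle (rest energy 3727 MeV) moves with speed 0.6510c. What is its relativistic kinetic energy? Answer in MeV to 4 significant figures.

γ = 1/√(1 − 0.6510²) = 1.31739
K = (γ − 1)m₀c² = (1.31739 − 1) × 3727 MeV = 0.317388 × 3727 MeV = 1183 MeV

K ≈ 1183 MeV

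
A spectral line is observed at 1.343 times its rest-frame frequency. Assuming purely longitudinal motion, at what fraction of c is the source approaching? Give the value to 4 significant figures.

f_obs/f_src = √((1+β)/(1−β)) = 1.343  ⇒  (1+β)/(1−β) = 1.80365
β = |1 − D²|/(1 + D²) = |1 − 1.80365|/(1 + 1.80365) = 0.2866

β ≈ 0.2866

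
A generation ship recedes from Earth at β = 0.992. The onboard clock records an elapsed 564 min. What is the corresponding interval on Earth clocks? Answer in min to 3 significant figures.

γ = 1/√(1 − 0.992²) = 7.9216
Time dilation: Δt = γτ₀ = 7.9216 × 564 min = 4470 min

Δt ≈ 4470 min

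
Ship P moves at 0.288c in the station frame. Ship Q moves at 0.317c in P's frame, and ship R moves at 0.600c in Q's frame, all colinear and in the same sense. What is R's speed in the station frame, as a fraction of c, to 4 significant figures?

Compose boost 2: (0.317 + 0.288)/(1 + 0.317×0.288) = 0.6050/1.09130 = 0.554387
Compose boost 3: (0.600 + 0.554387)/(1 + 0.600×0.554387) = 1.15439/1.33263 = 0.8662

u ≈ 0.8662c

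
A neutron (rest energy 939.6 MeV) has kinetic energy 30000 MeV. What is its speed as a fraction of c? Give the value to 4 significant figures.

γ = 1 + K/(m₀c²) = 1 + 30000/939.6 = 32.9285
β = √(1 − 1/γ²) = 0.9995

β ≈ 0.9995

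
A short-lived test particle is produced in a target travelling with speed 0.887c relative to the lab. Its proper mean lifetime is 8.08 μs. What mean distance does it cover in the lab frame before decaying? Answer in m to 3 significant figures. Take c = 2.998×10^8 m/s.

d ≈ 4650 m

γ = 1/√(1 − 0.887²) = 2.1656
Dilated lifetime: Δt = γτ₀ = 2.1656 × 8.08 μs = 17.498 μs
d = vΔt = 0.887c × 17.498 μs = 2.6592×10^8 m/s × 1.7498×10^-5 s = 4650 m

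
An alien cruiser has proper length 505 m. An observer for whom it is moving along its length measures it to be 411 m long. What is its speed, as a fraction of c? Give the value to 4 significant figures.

β ≈ 0.5811

γ = L₀/L = 505/411 = 1.22871
β = √(1 − 1/γ²) = 0.5811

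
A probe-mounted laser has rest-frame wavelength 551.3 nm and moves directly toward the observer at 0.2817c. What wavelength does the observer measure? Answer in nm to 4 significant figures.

Relativistic Doppler: λ_obs = λ_src √((1−β)/(1+β))
= 551.3 × √(0.718300/1.28170) = 551.3 × 0.748617 = 412.7 nm

λ_obs ≈ 412.7 nm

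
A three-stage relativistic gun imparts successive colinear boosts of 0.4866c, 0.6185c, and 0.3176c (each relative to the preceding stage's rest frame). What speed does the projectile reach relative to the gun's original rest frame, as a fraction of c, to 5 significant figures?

u ≈ 0.91909c

Compose boost 2: (0.6185 + 0.4866)/(1 + 0.6185×0.4866) = 1.1051/1.300962 = 0.8494483
Compose boost 3: (0.3176 + 0.8494483)/(1 + 0.3176×0.8494483) = 1.167048/1.269785 = 0.91909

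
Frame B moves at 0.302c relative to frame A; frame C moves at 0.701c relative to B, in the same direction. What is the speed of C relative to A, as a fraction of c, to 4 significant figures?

u ≈ 0.8278c

Compose boost 2: (0.701 + 0.302)/(1 + 0.701×0.302) = 1.003/1.21170 = 0.8278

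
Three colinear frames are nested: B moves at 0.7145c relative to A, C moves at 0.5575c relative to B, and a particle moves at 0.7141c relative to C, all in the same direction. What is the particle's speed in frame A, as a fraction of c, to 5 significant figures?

u ≈ 0.98434c

Compose boost 2: (0.5575 + 0.7145)/(1 + 0.5575×0.7145) = 1.2720/1.398334 = 0.9096541
Compose boost 3: (0.7141 + 0.9096541)/(1 + 0.7141×0.9096541) = 1.623754/1.649584 = 0.98434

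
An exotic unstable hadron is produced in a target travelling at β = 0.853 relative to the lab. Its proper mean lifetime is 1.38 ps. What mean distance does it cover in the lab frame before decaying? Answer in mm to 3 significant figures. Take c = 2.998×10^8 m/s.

d ≈ 0.676 mm

γ = 1/√(1 − 0.853²) = 1.9160
Dilated lifetime: Δt = γτ₀ = 1.9160 × 1.38 ps = 2.6441 ps
d = vΔt = 0.853c × 2.6441 ps = 2.5573×10^8 m/s × 2.6441×10^-12 s = 0.676 mm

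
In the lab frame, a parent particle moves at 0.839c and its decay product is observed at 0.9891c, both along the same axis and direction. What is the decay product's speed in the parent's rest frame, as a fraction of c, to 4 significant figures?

Inverse velocity addition: u' = (u − v)/(1 − uv/c²)
= (0.9891 − 0.839)/(1 − 0.9891×0.839) = 0.1501/0.170145 = 0.8822

u' ≈ 0.8822c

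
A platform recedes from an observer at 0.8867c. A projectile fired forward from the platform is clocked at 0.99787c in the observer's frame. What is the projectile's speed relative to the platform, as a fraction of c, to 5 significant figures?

u' ≈ 0.96511c

Inverse velocity addition: u' = (u − v)/(1 − uv/c²)
= (0.99787 − 0.8867)/(1 − 0.99787×0.8867) = 0.11117/0.1151887 = 0.96511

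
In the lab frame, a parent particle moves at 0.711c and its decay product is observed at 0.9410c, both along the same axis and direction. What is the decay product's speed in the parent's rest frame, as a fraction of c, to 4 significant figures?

u' ≈ 0.6950c

Inverse velocity addition: u' = (u − v)/(1 − uv/c²)
= (0.9410 − 0.711)/(1 − 0.9410×0.711) = 0.2300/0.330949 = 0.6950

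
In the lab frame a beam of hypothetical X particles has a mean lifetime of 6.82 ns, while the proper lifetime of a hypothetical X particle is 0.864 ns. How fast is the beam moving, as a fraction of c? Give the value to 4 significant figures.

γ = Δt/τ₀ = 6.82/0.864 = 7.89352
β = √(1 − 1/γ²) = √(1 − 1/7.89352²) = 0.9919

β ≈ 0.9919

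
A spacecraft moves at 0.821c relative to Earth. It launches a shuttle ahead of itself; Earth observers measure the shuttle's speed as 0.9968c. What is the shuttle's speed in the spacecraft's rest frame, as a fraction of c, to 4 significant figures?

u' ≈ 0.9679c

Inverse velocity addition: u' = (u − v)/(1 − uv/c²)
= (0.9968 − 0.821)/(1 − 0.9968×0.821) = 0.1758/0.181627 = 0.9679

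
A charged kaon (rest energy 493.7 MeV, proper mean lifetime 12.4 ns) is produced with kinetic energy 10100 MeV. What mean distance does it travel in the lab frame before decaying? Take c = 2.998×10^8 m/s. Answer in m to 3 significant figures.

d ≈ 79.7 m

γ = 1 + K/(m₀c²) = 1 + 10100/493.7 = 21.458
β = √(1 − 1/γ²) = 0.99891
Dilated lifetime: γτ₀ = 21.458 × 12.4 ns = 266.08 ns
d = βc·γτ₀ = 0.99891 × (2.998×10^8 m/s) × 2.6608×10^-7 s = 79.7 m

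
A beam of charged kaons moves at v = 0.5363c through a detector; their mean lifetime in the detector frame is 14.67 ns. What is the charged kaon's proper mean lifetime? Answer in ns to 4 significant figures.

γ = 1/√(1 − 0.5363²) = 1.18480
Proper time: τ₀ = Δt/γ = 14.67/1.18480 = 12.38 ns

τ₀ ≈ 12.38 ns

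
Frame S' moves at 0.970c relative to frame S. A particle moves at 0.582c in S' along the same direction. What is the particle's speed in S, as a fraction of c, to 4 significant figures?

Relativistic velocity addition: u = (u' + v)/(1 + u'v/c²)
= (0.582 + 0.970)/(1 + 0.582×0.970) = 1.552/1.56454 = 0.9920

u ≈ 0.9920c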